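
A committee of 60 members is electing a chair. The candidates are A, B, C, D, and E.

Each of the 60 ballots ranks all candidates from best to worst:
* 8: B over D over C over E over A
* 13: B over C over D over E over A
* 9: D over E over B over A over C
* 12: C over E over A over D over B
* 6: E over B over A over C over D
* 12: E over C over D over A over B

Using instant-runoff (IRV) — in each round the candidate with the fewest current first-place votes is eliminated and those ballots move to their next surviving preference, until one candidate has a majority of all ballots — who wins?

Round 1: A 0, B 21, C 12, D 9, E 18. A eliminated.
Round 2: B 21, C 12, D 9, E 18. D eliminated.
Round 3: B 21, C 12, E 27. C eliminated.
Round 4: B 21, E 39. E has a majority (≥31).

E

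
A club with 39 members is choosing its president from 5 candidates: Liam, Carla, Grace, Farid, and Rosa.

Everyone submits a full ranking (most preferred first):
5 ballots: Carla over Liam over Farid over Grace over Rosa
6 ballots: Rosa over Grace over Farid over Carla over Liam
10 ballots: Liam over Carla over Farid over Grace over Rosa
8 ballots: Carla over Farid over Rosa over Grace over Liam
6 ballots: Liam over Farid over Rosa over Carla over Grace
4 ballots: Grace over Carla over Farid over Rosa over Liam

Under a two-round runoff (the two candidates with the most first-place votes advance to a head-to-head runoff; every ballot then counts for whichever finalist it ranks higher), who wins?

Round 1 first-place votes: Liam 16, Carla 13, Grace 4, Farid 0, Rosa 6. Liam and Carla advance.
Runoff: Liam is ranked above Carla on 16 ballots, Carla above Liam on 23.

Carla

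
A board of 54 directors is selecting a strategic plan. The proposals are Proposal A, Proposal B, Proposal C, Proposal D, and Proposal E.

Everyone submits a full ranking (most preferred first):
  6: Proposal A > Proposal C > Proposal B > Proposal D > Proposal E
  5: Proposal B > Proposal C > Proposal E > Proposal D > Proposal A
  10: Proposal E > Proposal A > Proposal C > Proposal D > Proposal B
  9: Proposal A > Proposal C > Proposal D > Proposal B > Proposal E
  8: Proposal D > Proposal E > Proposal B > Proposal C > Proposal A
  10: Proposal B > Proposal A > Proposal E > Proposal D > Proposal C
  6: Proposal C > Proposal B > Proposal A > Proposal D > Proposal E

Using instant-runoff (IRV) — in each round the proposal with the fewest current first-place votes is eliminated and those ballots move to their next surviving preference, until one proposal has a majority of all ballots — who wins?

Round 1: Proposal A 15, Proposal B 15, Proposal C 6, Proposal D 8, Proposal E 10. Proposal C eliminated.
Round 2: Proposal A 15, Proposal B 21, Proposal D 8, Proposal E 10. Proposal D eliminated.
Round 3: Proposal A 15, Proposal B 21, Proposal E 18. Proposal A eliminated.
Round 4: Proposal B 36, Proposal E 18. Proposal B has a majority (≥28).

Proposal B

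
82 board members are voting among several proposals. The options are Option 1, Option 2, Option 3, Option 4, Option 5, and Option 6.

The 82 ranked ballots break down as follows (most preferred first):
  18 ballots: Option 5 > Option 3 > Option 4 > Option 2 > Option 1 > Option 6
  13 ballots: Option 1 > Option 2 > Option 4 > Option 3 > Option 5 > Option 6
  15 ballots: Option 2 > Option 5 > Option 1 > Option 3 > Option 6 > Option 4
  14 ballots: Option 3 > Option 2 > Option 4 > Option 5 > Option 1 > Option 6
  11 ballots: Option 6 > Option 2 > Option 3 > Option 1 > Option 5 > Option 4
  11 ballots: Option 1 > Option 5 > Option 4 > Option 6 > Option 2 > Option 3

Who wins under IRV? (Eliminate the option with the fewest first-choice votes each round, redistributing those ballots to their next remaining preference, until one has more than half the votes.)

Round 1: Option 1 24, Option 2 15, Option 3 14, Option 4 0, Option 5 18, Option 6 11. Option 4 eliminated.
Round 2: Option 1 24, Option 2 15, Option 3 14, Option 5 18, Option 6 11. Option 6 eliminated.
Round 3: Option 1 24, Option 2 26, Option 3 14, Option 5 18. Option 3 eliminated.
Round 4: Option 1 24, Option 2 40, Option 5 18. Option 5 eliminated.
Round 5: Option 1 24, Option 2 58. Option 2 has a majority (≥42).

Option 2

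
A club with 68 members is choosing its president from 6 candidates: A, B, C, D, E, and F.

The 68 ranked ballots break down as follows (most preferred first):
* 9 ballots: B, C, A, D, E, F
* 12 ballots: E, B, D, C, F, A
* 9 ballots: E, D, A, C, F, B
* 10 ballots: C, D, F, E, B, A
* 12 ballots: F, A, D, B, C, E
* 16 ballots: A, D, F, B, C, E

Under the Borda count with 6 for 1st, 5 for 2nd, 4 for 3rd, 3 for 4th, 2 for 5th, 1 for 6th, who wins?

A: 9×4 + 12×1 + 9×4 + 10×1 + 12×5 + 16×6 = 250
B: 9×6 + 12×5 + 9×1 + 10×2 + 12×3 + 16×3 = 227
C: 9×5 + 12×3 + 9×3 + 10×6 + 12×2 + 16×2 = 224
D: 9×3 + 12×4 + 9×5 + 10×5 + 12×4 + 16×5 = 298
E: 9×2 + 12×6 + 9×6 + 10×3 + 12×1 + 16×1 = 202
F: 9×1 + 12×2 + 9×2 + 10×4 + 12×6 + 16×4 = 227

D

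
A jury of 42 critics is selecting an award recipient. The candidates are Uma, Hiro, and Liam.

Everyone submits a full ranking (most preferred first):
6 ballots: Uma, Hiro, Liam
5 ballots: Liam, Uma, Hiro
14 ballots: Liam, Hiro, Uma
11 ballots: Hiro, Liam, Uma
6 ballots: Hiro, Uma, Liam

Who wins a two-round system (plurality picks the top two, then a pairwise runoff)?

Hiro

Round 1 first-place votes: Uma 6, Hiro 17, Liam 19. Liam and Hiro advance.
Runoff: Liam is ranked above Hiro on 19 ballots, Hiro above Liam on 23.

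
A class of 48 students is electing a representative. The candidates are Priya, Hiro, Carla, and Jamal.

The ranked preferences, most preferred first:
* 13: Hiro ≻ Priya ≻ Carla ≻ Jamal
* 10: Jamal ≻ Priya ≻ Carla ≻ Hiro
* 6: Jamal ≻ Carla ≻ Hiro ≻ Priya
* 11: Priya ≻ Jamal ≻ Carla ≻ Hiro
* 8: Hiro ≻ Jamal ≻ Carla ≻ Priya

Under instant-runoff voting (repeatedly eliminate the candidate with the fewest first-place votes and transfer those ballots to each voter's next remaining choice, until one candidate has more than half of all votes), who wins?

Round 1: Priya 11, Hiro 21, Carla 0, Jamal 16. Carla eliminated.
Round 2: Priya 11, Hiro 21, Jamal 16. Priya eliminated.
Round 3: Hiro 21, Jamal 27. Jamal has a majority (≥25).

Jamal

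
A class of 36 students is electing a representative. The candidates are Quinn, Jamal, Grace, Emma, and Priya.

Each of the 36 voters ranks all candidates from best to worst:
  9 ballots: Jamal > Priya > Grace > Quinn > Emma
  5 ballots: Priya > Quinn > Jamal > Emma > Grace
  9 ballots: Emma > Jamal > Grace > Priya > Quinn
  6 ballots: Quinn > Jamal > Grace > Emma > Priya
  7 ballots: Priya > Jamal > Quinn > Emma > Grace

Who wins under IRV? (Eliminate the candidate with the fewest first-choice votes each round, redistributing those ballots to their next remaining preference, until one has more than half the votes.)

Jamal

Round 1: Quinn 6, Jamal 9, Grace 0, Emma 9, Priya 12. Grace eliminated.
Round 2: Quinn 6, Jamal 9, Emma 9, Priya 12. Quinn eliminated.
Round 3: Jamal 15, Emma 9, Priya 12. Emma eliminated.
Round 4: Jamal 24, Priya 12. Jamal has a majority (≥19).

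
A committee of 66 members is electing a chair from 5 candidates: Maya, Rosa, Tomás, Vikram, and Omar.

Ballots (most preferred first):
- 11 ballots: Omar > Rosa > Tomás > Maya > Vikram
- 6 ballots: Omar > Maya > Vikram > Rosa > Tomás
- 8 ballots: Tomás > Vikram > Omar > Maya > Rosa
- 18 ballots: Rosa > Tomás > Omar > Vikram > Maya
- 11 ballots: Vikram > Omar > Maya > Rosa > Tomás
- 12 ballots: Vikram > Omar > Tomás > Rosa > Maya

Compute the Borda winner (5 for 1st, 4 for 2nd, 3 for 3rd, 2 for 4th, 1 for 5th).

Omar

Maya: 11×2 + 6×4 + 8×2 + 18×1 + 11×3 + 12×1 = 125
Rosa: 11×4 + 6×2 + 8×1 + 18×5 + 11×2 + 12×2 = 200
Tomás: 11×3 + 6×1 + 8×5 + 18×4 + 11×1 + 12×3 = 198
Vikram: 11×1 + 6×3 + 8×4 + 18×2 + 11×5 + 12×5 = 212
Omar: 11×5 + 6×5 + 8×3 + 18×3 + 11×4 + 12×4 = 255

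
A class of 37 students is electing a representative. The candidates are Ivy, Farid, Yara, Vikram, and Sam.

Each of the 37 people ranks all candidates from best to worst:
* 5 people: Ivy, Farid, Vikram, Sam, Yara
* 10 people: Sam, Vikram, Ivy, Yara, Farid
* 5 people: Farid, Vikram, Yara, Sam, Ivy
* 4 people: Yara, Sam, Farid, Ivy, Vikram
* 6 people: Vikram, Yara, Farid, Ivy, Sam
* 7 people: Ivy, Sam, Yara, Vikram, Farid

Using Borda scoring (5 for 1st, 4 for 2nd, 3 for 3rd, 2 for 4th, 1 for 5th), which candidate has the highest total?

Ivy: 5×5 + 10×3 + 5×1 + 4×2 + 6×2 + 7×5 = 115
Farid: 5×4 + 10×1 + 5×5 + 4×3 + 6×3 + 7×1 = 92
Yara: 5×1 + 10×2 + 5×3 + 4×5 + 6×4 + 7×3 = 105
Vikram: 5×3 + 10×4 + 5×4 + 4×1 + 6×5 + 7×2 = 123
Sam: 5×2 + 10×5 + 5×2 + 4×4 + 6×1 + 7×4 = 120

Vikram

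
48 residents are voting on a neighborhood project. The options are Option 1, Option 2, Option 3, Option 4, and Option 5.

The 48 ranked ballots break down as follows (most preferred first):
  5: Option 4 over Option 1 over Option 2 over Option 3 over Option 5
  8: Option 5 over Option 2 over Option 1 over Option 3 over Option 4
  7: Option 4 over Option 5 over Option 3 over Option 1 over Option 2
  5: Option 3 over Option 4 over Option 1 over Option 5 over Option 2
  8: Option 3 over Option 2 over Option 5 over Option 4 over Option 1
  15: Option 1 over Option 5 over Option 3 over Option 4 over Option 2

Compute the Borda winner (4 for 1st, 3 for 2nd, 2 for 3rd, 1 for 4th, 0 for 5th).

Option 5

Option 1: 5×3 + 8×2 + 7×1 + 5×2 + 8×0 + 15×4 = 108
Option 2: 5×2 + 8×3 + 7×0 + 5×0 + 8×3 + 15×0 = 58
Option 3: 5×1 + 8×1 + 7×2 + 5×4 + 8×4 + 15×2 = 109
Option 4: 5×4 + 8×0 + 7×4 + 5×3 + 8×1 + 15×1 = 86
Option 5: 5×0 + 8×4 + 7×3 + 5×1 + 8×2 + 15×3 = 119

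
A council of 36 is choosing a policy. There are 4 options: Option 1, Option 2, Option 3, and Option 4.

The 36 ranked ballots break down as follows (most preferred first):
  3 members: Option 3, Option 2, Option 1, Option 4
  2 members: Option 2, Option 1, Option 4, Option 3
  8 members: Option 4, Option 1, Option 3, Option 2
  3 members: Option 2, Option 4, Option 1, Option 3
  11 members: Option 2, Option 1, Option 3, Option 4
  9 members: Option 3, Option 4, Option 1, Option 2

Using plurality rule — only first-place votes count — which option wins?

Option 2

First-place votes: Option 1 0, Option 2 16, Option 3 12, Option 4 8.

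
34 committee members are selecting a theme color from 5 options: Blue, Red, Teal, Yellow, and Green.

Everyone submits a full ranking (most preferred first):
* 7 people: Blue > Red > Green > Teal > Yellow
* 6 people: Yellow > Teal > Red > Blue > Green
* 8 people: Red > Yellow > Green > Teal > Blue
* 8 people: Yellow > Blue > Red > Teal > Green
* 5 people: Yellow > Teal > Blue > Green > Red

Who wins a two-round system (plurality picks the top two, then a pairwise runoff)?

Yellow

Round 1 first-place votes: Blue 7, Red 8, Teal 0, Yellow 19, Green 0. Yellow and Red advance.
Runoff: Yellow is ranked above Red on 19 ballots, Red above Yellow on 15.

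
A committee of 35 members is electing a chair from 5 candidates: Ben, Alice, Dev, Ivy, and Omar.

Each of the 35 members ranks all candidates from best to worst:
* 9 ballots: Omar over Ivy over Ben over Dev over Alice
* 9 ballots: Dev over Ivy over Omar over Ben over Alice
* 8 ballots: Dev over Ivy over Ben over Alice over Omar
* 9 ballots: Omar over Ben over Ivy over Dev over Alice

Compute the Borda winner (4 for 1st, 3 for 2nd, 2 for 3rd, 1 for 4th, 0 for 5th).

Ivy

Ben: 9×2 + 9×1 + 8×2 + 9×3 = 70
Alice: 9×0 + 9×0 + 8×1 + 9×0 = 8
Dev: 9×1 + 9×4 + 8×4 + 9×1 = 86
Ivy: 9×3 + 9×3 + 8×3 + 9×2 = 96
Omar: 9×4 + 9×2 + 8×0 + 9×4 = 90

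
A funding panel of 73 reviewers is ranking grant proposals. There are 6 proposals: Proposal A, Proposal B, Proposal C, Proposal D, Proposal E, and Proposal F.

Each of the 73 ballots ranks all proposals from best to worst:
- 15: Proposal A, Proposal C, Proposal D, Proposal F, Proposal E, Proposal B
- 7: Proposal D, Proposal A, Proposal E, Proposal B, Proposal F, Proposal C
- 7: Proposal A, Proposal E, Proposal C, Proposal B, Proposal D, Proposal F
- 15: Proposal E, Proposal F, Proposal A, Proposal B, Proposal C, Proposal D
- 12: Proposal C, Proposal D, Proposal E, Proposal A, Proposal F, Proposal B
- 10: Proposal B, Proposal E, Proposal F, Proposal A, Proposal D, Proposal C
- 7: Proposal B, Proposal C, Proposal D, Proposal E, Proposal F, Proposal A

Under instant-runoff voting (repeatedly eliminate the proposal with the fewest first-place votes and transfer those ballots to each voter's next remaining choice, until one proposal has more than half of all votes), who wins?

Proposal E

Round 1: Proposal A 22, Proposal B 17, Proposal C 12, Proposal D 7, Proposal E 15, Proposal F 0. Proposal F eliminated.
Round 2: Proposal A 22, Proposal B 17, Proposal C 12, Proposal D 7, Proposal E 15. Proposal D eliminated.
Round 3: Proposal A 29, Proposal B 17, Proposal C 12, Proposal E 15. Proposal C eliminated.
Round 4: Proposal A 29, Proposal B 17, Proposal E 27. Proposal B eliminated.
Round 5: Proposal A 29, Proposal E 44. Proposal E has a majority (≥37).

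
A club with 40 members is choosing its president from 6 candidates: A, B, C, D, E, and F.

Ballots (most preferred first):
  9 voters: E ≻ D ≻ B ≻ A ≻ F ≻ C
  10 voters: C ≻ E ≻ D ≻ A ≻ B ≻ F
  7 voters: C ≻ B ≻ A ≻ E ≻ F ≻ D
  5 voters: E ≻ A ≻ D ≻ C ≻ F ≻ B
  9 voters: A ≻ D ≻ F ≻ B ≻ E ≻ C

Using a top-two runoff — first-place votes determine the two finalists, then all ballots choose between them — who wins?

Round 1 first-place votes: A 9, B 0, C 17, D 0, E 14, F 0. C and E advance.
Runoff: C is ranked above E on 17 ballots, E above C on 23.

E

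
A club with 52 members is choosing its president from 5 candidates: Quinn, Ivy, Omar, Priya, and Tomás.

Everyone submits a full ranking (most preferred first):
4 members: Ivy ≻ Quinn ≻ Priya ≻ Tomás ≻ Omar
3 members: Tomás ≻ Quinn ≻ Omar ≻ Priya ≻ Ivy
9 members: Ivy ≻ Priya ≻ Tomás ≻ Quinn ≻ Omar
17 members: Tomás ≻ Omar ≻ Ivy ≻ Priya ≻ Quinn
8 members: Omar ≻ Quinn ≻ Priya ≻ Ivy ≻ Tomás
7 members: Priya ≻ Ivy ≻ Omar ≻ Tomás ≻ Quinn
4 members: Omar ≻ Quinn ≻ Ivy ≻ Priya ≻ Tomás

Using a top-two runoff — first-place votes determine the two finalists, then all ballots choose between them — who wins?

Ivy

Round 1 first-place votes: Quinn 0, Ivy 13, Omar 12, Priya 7, Tomás 20. Tomás and Ivy advance.
Runoff: Tomás is ranked above Ivy on 20 ballots, Ivy above Tomás on 32.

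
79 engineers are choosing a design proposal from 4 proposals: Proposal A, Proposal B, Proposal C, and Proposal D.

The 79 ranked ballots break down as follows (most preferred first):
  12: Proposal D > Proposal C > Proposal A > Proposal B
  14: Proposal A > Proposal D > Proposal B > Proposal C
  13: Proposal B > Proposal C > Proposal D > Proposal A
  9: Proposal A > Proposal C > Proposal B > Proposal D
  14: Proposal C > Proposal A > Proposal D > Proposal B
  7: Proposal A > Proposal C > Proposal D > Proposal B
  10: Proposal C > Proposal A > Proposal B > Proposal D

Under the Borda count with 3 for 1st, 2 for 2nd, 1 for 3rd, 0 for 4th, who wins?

Proposal A: 12×1 + 14×3 + 13×0 + 9×3 + 14×2 + 7×3 + 10×2 = 150
Proposal B: 12×0 + 14×1 + 13×3 + 9×1 + 14×0 + 7×0 + 10×1 = 72
Proposal C: 12×2 + 14×0 + 13×2 + 9×2 + 14×3 + 7×2 + 10×3 = 154
Proposal D: 12×3 + 14×2 + 13×1 + 9×0 + 14×1 + 7×1 + 10×0 = 98

Proposal C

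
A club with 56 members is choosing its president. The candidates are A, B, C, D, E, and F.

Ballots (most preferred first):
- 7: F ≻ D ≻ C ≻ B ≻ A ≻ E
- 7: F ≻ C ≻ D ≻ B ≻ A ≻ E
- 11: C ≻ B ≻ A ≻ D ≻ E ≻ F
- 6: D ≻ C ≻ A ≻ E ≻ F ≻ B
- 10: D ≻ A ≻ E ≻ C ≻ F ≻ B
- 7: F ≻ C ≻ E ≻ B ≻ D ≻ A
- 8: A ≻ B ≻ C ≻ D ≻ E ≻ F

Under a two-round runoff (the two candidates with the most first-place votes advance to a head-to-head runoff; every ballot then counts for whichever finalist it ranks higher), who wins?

Round 1 first-place votes: A 8, B 0, C 11, D 16, E 0, F 21. F and D advance.
Runoff: F is ranked above D on 21 ballots, D above F on 35.

D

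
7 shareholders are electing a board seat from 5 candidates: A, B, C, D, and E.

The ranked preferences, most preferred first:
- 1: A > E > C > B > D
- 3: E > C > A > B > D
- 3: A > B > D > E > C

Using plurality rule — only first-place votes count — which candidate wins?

First-place votes: A 4, B 0, C 0, D 0, E 3.

A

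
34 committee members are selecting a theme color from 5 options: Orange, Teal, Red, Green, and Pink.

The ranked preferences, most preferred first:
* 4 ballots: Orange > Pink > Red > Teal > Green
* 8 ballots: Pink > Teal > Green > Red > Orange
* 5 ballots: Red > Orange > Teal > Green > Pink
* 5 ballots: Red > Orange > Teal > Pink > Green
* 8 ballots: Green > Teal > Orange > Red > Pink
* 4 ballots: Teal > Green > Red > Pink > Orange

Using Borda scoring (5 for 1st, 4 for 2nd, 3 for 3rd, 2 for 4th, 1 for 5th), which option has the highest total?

Orange: 4×5 + 8×1 + 5×4 + 5×4 + 8×3 + 4×1 = 96
Teal: 4×2 + 8×4 + 5×3 + 5×3 + 8×4 + 4×5 = 122
Red: 4×3 + 8×2 + 5×5 + 5×5 + 8×2 + 4×3 = 106
Green: 4×1 + 8×3 + 5×2 + 5×1 + 8×5 + 4×4 = 99
Pink: 4×4 + 8×5 + 5×1 + 5×2 + 8×1 + 4×2 = 87

Teal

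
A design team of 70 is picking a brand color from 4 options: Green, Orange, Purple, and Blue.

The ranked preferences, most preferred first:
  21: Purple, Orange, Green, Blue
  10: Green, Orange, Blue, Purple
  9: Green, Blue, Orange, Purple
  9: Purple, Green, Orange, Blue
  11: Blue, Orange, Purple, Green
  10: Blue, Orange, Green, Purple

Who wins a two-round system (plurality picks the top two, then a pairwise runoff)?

Blue

Round 1 first-place votes: Green 19, Orange 0, Purple 30, Blue 21. Purple and Blue advance.
Runoff: Purple is ranked above Blue on 30 ballots, Blue above Purple on 40.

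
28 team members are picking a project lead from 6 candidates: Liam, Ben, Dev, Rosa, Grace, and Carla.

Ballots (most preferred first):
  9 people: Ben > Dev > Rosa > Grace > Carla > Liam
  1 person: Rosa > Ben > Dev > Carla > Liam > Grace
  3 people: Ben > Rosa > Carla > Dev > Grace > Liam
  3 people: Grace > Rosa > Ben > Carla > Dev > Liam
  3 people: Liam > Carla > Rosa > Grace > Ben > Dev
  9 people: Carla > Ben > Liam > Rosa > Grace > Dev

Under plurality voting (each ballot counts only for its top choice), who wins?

First-place votes: Liam 3, Ben 12, Dev 0, Rosa 1, Grace 3, Carla 9.

Ben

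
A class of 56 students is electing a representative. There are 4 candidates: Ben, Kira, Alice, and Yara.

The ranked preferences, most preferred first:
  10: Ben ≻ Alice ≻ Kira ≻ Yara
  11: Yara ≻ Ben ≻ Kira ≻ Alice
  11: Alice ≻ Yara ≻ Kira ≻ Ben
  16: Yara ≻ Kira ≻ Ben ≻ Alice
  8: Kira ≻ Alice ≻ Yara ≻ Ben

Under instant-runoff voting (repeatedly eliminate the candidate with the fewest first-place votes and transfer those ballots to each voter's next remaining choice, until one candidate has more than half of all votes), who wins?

Round 1: Ben 10, Kira 8, Alice 11, Yara 27. Kira eliminated.
Round 2: Ben 10, Alice 19, Yara 27. Ben eliminated.
Round 3: Alice 29, Yara 27. Alice has a majority (≥29).

Alice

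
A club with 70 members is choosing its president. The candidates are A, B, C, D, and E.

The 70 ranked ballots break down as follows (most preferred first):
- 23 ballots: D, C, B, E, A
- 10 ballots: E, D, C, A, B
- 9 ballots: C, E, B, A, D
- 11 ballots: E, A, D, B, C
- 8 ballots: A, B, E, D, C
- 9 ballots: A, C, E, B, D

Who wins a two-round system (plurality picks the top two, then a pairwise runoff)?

Round 1 first-place votes: A 17, B 0, C 9, D 23, E 21. D and E advance.
Runoff: D is ranked above E on 23 ballots, E above D on 47.

E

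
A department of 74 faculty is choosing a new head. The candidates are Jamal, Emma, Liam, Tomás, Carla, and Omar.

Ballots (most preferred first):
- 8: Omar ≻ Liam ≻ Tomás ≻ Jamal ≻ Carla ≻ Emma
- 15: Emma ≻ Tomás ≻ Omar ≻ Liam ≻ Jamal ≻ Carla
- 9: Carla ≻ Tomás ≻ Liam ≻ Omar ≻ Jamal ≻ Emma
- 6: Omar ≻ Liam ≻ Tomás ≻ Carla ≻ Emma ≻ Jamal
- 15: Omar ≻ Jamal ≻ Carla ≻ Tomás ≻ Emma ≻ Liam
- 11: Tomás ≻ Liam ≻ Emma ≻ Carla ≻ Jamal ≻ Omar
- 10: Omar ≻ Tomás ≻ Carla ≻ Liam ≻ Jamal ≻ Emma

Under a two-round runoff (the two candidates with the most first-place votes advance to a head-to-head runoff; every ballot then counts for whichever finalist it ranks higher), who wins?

Omar

Round 1 first-place votes: Jamal 0, Emma 15, Liam 0, Tomás 11, Carla 9, Omar 39. Omar and Emma advance.
Runoff: Omar is ranked above Emma on 48 ballots, Emma above Omar on 26.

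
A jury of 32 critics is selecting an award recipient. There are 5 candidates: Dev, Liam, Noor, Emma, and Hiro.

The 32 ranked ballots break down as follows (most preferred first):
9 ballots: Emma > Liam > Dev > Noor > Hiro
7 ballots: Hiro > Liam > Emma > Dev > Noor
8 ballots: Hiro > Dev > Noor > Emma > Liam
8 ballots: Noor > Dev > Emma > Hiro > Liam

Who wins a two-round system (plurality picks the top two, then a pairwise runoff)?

Emma

Round 1 first-place votes: Dev 0, Liam 0, Noor 8, Emma 9, Hiro 15. Hiro and Emma advance.
Runoff: Hiro is ranked above Emma on 15 ballots, Emma above Hiro on 17.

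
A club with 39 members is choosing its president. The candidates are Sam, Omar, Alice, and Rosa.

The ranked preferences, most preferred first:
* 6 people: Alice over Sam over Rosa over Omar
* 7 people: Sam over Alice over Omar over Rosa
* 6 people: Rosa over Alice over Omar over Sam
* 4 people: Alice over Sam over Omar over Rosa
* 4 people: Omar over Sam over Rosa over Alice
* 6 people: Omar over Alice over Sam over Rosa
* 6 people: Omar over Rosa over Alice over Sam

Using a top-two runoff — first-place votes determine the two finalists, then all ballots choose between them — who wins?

Round 1 first-place votes: Sam 7, Omar 16, Alice 10, Rosa 6. Omar and Alice advance.
Runoff: Omar is ranked above Alice on 16 ballots, Alice above Omar on 23.

Alice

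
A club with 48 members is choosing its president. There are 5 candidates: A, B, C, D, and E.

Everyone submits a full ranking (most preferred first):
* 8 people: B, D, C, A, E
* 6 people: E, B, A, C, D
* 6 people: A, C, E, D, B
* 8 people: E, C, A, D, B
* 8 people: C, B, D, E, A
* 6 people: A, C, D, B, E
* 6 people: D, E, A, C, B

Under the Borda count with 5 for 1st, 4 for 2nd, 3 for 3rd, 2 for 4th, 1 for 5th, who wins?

A: 8×2 + 6×3 + 6×5 + 8×3 + 8×1 + 6×5 + 6×3 = 144
B: 8×5 + 6×4 + 6×1 + 8×1 + 8×4 + 6×2 + 6×1 = 128
C: 8×3 + 6×2 + 6×4 + 8×4 + 8×5 + 6×4 + 6×2 = 168
D: 8×4 + 6×1 + 6×2 + 8×2 + 8×3 + 6×3 + 6×5 = 138
E: 8×1 + 6×5 + 6×3 + 8×5 + 8×2 + 6×1 + 6×4 = 142

C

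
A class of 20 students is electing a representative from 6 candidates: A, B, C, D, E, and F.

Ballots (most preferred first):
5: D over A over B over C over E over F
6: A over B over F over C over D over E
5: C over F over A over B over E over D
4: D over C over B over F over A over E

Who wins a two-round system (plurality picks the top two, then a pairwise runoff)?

A

Round 1 first-place votes: A 6, B 0, C 5, D 9, E 0, F 0. D and A advance.
Runoff: D is ranked above A on 9 ballots, A above D on 11.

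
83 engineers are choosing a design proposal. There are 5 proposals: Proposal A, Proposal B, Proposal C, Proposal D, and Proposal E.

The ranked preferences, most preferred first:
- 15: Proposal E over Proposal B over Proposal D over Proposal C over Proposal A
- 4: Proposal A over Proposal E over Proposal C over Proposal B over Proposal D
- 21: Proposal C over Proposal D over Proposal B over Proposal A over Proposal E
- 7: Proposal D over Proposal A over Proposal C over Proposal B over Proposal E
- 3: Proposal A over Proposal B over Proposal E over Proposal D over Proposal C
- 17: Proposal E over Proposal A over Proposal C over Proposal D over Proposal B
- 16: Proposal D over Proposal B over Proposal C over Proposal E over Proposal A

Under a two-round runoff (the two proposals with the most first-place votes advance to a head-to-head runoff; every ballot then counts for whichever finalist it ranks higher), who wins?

Round 1 first-place votes: Proposal A 7, Proposal B 0, Proposal C 21, Proposal D 23, Proposal E 32. Proposal E and Proposal D advance.
Runoff: Proposal E is ranked above Proposal D on 39 ballots, Proposal D above Proposal E on 44.

Proposal D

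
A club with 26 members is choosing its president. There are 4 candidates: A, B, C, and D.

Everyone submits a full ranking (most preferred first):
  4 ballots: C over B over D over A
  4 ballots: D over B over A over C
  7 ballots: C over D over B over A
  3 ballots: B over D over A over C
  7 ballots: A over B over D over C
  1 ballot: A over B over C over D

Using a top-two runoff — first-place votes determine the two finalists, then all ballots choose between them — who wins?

A

Round 1 first-place votes: A 8, B 3, C 11, D 4. C and A advance.
Runoff: C is ranked above A on 11 ballots, A above C on 15.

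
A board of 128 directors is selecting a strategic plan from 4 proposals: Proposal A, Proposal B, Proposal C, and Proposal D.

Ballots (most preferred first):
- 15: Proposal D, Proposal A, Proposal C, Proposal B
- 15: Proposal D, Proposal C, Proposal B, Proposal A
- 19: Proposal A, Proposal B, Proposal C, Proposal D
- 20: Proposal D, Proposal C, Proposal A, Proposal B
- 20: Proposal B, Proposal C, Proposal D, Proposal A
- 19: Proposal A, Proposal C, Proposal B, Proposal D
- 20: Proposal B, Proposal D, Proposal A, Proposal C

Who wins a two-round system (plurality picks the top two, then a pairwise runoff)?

Round 1 first-place votes: Proposal A 38, Proposal B 40, Proposal C 0, Proposal D 50. Proposal D and Proposal B advance.
Runoff: Proposal D is ranked above Proposal B on 50 ballots, Proposal B above Proposal D on 78.

Proposal B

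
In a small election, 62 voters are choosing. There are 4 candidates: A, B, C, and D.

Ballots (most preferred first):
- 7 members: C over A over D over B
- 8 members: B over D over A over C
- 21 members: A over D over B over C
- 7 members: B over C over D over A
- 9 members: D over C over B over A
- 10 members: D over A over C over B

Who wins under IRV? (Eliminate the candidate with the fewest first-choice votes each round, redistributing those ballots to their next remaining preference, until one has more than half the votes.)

Round 1: A 21, B 15, C 7, D 19. C eliminated.
Round 2: A 28, B 15, D 19. B eliminated.
Round 3: A 28, D 34. D has a majority (≥32).

D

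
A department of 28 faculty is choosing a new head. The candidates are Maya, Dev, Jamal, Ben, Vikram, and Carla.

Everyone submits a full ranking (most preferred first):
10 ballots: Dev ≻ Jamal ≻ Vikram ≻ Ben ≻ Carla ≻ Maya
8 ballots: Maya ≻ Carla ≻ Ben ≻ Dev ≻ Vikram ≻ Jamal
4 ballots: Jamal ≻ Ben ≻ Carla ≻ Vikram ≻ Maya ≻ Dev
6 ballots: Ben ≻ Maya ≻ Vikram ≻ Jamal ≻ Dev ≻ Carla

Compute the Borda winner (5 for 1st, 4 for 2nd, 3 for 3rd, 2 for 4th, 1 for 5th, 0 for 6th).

Maya: 10×0 + 8×5 + 4×1 + 6×4 = 68
Dev: 10×5 + 8×2 + 4×0 + 6×1 = 72
Jamal: 10×4 + 8×0 + 4×5 + 6×2 = 72
Ben: 10×2 + 8×3 + 4×4 + 6×5 = 90
Vikram: 10×3 + 8×1 + 4×2 + 6×3 = 64
Carla: 10×1 + 8×4 + 4×3 + 6×0 = 54

Ben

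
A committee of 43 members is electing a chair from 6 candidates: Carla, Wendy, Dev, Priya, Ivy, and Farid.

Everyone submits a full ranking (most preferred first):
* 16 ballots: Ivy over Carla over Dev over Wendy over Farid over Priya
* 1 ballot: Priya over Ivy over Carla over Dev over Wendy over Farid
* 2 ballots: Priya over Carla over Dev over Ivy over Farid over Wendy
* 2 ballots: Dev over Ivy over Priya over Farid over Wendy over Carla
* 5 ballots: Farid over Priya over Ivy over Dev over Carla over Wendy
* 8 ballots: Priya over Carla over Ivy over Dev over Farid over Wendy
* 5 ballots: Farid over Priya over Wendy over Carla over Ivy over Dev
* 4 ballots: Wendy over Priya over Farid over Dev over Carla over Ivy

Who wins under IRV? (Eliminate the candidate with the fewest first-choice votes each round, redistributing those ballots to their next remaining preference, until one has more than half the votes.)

Round 1: Carla 0, Wendy 4, Dev 2, Priya 11, Ivy 16, Farid 10. Carla eliminated.
Round 2: Wendy 4, Dev 2, Priya 11, Ivy 16, Farid 10. Dev eliminated.
Round 3: Wendy 4, Priya 11, Ivy 18, Farid 10. Wendy eliminated.
Round 4: Priya 15, Ivy 18, Farid 10. Farid eliminated.
Round 5: Priya 25, Ivy 18. Priya has a majority (≥22).

Priya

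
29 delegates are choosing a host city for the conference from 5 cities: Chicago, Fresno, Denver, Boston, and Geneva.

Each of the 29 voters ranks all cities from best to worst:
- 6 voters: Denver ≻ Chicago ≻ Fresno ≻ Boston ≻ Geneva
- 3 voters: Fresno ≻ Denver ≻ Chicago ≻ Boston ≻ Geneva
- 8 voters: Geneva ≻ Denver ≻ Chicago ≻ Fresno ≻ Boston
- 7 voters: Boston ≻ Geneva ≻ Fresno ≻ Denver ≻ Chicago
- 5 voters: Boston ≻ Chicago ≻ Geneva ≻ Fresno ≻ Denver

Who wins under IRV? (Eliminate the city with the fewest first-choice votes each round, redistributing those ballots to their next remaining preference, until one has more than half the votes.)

Round 1: Chicago 0, Fresno 3, Denver 6, Boston 12, Geneva 8. Chicago eliminated.
Round 2: Fresno 3, Denver 6, Boston 12, Geneva 8. Fresno eliminated.
Round 3: Denver 9, Boston 12, Geneva 8. Geneva eliminated.
Round 4: Denver 17, Boston 12. Denver has a majority (≥15).

Denver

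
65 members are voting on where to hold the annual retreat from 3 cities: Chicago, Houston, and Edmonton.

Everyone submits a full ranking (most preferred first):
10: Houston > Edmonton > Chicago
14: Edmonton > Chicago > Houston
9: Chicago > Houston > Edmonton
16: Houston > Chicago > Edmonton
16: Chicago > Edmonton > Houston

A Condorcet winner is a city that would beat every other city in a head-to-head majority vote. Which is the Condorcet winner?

Chicago vs Houston: 39–26
Chicago vs Edmonton: 41–24
Chicago beats every other city.

Chicago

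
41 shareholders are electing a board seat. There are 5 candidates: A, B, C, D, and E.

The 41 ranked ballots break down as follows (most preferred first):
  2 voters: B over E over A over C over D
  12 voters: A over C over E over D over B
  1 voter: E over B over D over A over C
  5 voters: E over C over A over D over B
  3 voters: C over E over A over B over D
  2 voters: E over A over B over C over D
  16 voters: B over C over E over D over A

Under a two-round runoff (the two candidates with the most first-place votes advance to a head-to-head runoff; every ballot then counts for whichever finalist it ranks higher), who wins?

A

Round 1 first-place votes: A 12, B 18, C 3, D 0, E 8. B and A advance.
Runoff: B is ranked above A on 19 ballots, A above B on 22.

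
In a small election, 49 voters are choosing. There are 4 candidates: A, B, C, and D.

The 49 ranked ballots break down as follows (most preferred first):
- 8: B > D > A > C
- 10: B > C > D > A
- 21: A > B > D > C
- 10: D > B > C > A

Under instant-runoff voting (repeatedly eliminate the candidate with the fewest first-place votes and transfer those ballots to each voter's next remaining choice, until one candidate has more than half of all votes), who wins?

Round 1: A 21, B 18, C 0, D 10. C eliminated.
Round 2: A 21, B 18, D 10. D eliminated.
Round 3: A 21, B 28. B has a majority (≥25).

B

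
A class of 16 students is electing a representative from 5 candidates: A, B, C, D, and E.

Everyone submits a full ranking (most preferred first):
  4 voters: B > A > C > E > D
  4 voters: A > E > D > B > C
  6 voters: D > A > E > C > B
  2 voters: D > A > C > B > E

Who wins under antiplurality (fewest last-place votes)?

Last-place votes: A 0, B 6, C 4, D 4, E 2.

A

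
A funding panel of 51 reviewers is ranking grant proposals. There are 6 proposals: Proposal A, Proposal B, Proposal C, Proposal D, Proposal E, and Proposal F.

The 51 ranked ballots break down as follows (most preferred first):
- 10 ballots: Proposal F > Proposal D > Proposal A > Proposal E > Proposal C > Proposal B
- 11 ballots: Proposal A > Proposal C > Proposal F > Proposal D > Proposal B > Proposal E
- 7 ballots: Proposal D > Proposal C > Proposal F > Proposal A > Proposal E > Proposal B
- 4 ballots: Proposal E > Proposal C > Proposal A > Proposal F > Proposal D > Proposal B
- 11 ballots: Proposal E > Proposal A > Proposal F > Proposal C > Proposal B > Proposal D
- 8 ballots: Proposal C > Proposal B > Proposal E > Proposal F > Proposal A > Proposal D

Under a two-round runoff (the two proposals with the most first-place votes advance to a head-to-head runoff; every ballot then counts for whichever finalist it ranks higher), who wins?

Round 1 first-place votes: Proposal A 11, Proposal B 0, Proposal C 8, Proposal D 7, Proposal E 15, Proposal F 10. Proposal E and Proposal A advance.
Runoff: Proposal E is ranked above Proposal A on 23 ballots, Proposal A above Proposal E on 28.

Proposal A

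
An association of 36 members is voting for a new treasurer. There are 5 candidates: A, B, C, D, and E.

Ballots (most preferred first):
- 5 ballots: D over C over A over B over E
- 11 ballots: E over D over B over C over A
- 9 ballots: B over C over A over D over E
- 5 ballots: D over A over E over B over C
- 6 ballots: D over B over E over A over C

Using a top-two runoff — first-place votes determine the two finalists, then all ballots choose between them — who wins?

Round 1 first-place votes: A 0, B 9, C 0, D 16, E 11. D and E advance.
Runoff: D is ranked above E on 25 ballots, E above D on 11.

D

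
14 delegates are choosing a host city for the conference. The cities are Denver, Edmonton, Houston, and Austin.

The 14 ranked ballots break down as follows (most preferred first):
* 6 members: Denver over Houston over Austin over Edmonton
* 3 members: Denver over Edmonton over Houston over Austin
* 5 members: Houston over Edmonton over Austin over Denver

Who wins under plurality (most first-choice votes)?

Denver

First-place votes: Denver 9, Edmonton 0, Houston 5, Austin 0.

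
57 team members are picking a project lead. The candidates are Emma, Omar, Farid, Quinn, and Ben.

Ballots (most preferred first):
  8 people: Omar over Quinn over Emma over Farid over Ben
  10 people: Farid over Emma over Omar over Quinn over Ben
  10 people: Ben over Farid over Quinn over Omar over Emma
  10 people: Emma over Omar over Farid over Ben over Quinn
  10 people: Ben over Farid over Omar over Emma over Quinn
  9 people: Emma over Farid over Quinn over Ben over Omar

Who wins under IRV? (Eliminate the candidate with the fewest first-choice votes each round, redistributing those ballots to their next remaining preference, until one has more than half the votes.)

Round 1: Emma 19, Omar 8, Farid 10, Quinn 0, Ben 20. Quinn eliminated.
Round 2: Emma 19, Omar 8, Farid 10, Ben 20. Omar eliminated.
Round 3: Emma 27, Farid 10, Ben 20. Farid eliminated.
Round 4: Emma 37, Ben 20. Emma has a majority (≥29).

Emma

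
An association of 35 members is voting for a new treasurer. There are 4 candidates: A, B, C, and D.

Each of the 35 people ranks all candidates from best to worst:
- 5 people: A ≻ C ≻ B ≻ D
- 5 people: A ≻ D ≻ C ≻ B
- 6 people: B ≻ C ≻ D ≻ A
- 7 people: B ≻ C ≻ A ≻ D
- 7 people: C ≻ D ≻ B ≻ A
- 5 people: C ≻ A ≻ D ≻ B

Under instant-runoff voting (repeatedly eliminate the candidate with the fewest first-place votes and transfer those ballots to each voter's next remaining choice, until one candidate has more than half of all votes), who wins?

Round 1: A 10, B 13, C 12, D 0. D eliminated.
Round 2: A 10, B 13, C 12. A eliminated.
Round 3: B 13, C 22. C has a majority (≥18).

C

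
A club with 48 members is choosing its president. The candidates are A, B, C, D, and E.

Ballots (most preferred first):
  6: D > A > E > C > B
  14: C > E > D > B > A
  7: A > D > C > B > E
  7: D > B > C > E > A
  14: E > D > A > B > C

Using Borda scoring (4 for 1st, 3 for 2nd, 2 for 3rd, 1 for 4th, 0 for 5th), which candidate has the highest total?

D

A: 6×3 + 14×0 + 7×4 + 7×0 + 14×2 = 74
B: 6×0 + 14×1 + 7×1 + 7×3 + 14×1 = 56
C: 6×1 + 14×4 + 7×2 + 7×2 + 14×0 = 90
D: 6×4 + 14×2 + 7×3 + 7×4 + 14×3 = 143
E: 6×2 + 14×3 + 7×0 + 7×1 + 14×4 = 117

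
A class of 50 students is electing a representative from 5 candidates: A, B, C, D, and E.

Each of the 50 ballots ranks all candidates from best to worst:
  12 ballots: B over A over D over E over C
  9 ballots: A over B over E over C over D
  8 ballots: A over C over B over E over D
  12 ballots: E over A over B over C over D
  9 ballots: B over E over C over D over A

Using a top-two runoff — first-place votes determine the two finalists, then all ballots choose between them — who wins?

Round 1 first-place votes: A 17, B 21, C 0, D 0, E 12. B and A advance.
Runoff: B is ranked above A on 21 ballots, A above B on 29.

A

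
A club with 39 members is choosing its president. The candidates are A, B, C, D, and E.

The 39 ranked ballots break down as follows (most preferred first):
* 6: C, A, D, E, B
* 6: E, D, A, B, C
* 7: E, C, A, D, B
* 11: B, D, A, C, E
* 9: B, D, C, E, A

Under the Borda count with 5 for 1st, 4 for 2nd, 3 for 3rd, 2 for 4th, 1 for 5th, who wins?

A: 6×4 + 6×3 + 7×3 + 11×3 + 9×1 = 105
B: 6×1 + 6×2 + 7×1 + 11×5 + 9×5 = 125
C: 6×5 + 6×1 + 7×4 + 11×2 + 9×3 = 113
D: 6×3 + 6×4 + 7×2 + 11×4 + 9×4 = 136
E: 6×2 + 6×5 + 7×5 + 11×1 + 9×2 = 106

D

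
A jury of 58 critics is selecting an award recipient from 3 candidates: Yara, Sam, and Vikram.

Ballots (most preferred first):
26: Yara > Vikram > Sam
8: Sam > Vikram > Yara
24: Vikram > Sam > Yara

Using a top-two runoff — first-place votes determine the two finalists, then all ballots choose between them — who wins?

Vikram

Round 1 first-place votes: Yara 26, Sam 8, Vikram 24. Yara and Vikram advance.
Runoff: Yara is ranked above Vikram on 26 ballots, Vikram above Yara on 32.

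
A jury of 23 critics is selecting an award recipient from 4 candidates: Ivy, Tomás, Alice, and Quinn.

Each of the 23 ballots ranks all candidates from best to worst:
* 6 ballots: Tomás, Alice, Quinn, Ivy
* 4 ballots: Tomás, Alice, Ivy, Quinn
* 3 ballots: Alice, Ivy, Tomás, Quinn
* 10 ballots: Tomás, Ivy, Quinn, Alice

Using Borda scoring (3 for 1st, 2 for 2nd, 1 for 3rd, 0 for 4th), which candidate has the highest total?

Ivy: 6×0 + 4×1 + 3×2 + 10×2 = 30
Tomás: 6×3 + 4×3 + 3×1 + 10×3 = 63
Alice: 6×2 + 4×2 + 3×3 + 10×0 = 29
Quinn: 6×1 + 4×0 + 3×0 + 10×1 = 16

Tomás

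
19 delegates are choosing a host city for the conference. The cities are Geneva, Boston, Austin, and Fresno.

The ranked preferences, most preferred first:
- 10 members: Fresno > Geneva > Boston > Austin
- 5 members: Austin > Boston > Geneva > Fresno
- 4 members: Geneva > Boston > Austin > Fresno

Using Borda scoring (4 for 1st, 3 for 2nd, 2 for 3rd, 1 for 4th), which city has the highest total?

Geneva

Geneva: 10×3 + 5×2 + 4×4 = 56
Boston: 10×2 + 5×3 + 4×3 = 47
Austin: 10×1 + 5×4 + 4×2 = 38
Fresno: 10×4 + 5×1 + 4×1 = 49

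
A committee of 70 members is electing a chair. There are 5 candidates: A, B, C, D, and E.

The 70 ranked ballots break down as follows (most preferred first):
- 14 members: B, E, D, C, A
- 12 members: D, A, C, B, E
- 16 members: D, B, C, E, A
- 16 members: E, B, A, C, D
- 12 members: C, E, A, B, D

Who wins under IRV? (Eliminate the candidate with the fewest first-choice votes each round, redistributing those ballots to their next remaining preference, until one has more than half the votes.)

Round 1: A 0, B 14, C 12, D 28, E 16. A eliminated.
Round 2: B 14, C 12, D 28, E 16. C eliminated.
Round 3: B 14, D 28, E 28. B eliminated.
Round 4: D 28, E 42. E has a majority (≥36).

E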